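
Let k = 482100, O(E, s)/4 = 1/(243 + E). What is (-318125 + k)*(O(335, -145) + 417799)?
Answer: 19798983134175/289 ≈ 6.8509e+10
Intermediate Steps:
O(E, s) = 4/(243 + E)
(-318125 + k)*(O(335, -145) + 417799) = (-318125 + 482100)*(4/(243 + 335) + 417799) = 163975*(4/578 + 417799) = 163975*(4*(1/578) + 417799) = 163975*(2/289 + 417799) = 163975*(120743913/289) = 19798983134175/289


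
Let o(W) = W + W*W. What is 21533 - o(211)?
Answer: -23199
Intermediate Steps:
o(W) = W + W²
21533 - o(211) = 21533 - 211*(1 + 211) = 21533 - 211*212 = 21533 - 1*44732 = 21533 - 44732 = -23199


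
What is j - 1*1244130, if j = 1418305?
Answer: 174175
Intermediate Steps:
j - 1*1244130 = 1418305 - 1*1244130 = 1418305 - 1244130 = 174175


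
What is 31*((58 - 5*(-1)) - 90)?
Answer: -837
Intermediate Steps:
31*((58 - 5*(-1)) - 90) = 31*((58 - 1*(-5)) - 90) = 31*((58 + 5) - 90) = 31*(63 - 90) = 31*(-27) = -837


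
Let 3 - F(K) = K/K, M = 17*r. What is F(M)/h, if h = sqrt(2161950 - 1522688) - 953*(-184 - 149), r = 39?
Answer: 634698/100709748539 - 2*sqrt(639262)/100709748539 ≈ 6.2864e-6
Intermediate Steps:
M = 663 (M = 17*39 = 663)
F(K) = 2 (F(K) = 3 - K/K = 3 - 1*1 = 3 - 1 = 2)
h = 317349 + sqrt(639262) (h = sqrt(639262) - 953*(-333) = sqrt(639262) - 1*(-317349) = sqrt(639262) + 317349 = 317349 + sqrt(639262) ≈ 3.1815e+5)
F(M)/h = 2/(317349 + sqrt(639262))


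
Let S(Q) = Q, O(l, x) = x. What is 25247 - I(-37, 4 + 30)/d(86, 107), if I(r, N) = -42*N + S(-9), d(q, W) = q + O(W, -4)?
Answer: 2071691/82 ≈ 25265.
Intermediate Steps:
d(q, W) = -4 + q (d(q, W) = q - 4 = -4 + q)
I(r, N) = -9 - 42*N (I(r, N) = -42*N - 9 = -9 - 42*N)
25247 - I(-37, 4 + 30)/d(86, 107) = 25247 - (-9 - 42*(4 + 30))/(-4 + 86) = 25247 - (-9 - 42*34)/82 = 25247 - (-9 - 1428)/82 = 25247 - (-1437)/82 = 25247 - 1*(-1437/82) = 25247 + 1437/82 = 2071691/82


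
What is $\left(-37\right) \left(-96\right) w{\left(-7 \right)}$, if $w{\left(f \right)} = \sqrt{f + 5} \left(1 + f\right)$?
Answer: $- 21312 i \sqrt{2} \approx - 30140.0 i$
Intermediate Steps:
$w{\left(f \right)} = \sqrt{5 + f} \left(1 + f\right)$
$\left(-37\right) \left(-96\right) w{\left(-7 \right)} = \left(-37\right) \left(-96\right) \sqrt{5 - 7} \left(1 - 7\right) = 3552 \sqrt{-2} \left(-6\right) = 3552 i \sqrt{2} \left(-6\right) = 3552 \left(- 6 i \sqrt{2}\right) = - 21312 i \sqrt{2}$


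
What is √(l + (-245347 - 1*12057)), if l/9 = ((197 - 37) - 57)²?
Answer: I*√161923 ≈ 402.4*I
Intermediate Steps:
l = 95481 (l = 9*((197 - 37) - 57)² = 9*(160 - 57)² = 9*103² = 9*10609 = 95481)
√(l + (-245347 - 1*12057)) = √(95481 + (-245347 - 1*12057)) = √(95481 + (-245347 - 12057)) = √(95481 - 257404) = √(-161923) = I*√161923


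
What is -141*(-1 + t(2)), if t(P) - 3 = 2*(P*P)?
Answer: -1410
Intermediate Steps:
t(P) = 3 + 2*P² (t(P) = 3 + 2*(P*P) = 3 + 2*P²)
-141*(-1 + t(2)) = -141*(-1 + (3 + 2*2²)) = -141*(-1 + (3 + 2*4)) = -141*(-1 + (3 + 8)) = -141*(-1 + 11) = -141*10 = -1410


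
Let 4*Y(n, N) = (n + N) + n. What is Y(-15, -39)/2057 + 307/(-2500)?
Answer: -168656/1285625 ≈ -0.13119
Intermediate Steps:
Y(n, N) = n/2 + N/4 (Y(n, N) = ((n + N) + n)/4 = ((N + n) + n)/4 = (N + 2*n)/4 = n/2 + N/4)
Y(-15, -39)/2057 + 307/(-2500) = ((½)*(-15) + (¼)*(-39))/2057 + 307/(-2500) = (-15/2 - 39/4)*(1/2057) + 307*(-1/2500) = -69/4*1/2057 - 307/2500 = -69/8228 - 307/2500 = -168656/1285625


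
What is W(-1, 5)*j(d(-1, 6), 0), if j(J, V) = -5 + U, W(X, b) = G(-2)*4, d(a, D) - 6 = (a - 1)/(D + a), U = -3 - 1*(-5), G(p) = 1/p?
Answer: 6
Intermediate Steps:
G(p) = 1/p
U = 2 (U = -3 + 5 = 2)
d(a, D) = 6 + (-1 + a)/(D + a) (d(a, D) = 6 + (a - 1)/(D + a) = 6 + (-1 + a)/(D + a))
W(X, b) = -2 (W(X, b) = 4/(-2) = -½*4 = -2)
j(J, V) = -3 (j(J, V) = -5 + 2 = -3)
W(-1, 5)*j(d(-1, 6), 0) = -2*(-3) = 6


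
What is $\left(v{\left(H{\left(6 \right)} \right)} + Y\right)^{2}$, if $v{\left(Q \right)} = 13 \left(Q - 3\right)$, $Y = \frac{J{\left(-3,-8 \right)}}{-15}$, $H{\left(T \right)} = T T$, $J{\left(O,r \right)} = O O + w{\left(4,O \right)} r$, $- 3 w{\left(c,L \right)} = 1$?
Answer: $\frac{14853316}{81} \approx 1.8337 \cdot 10^{5}$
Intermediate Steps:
$w{\left(c,L \right)} = - \frac{1}{3}$ ($w{\left(c,L \right)} = \left(- \frac{1}{3}\right) 1 = - \frac{1}{3}$)
$J{\left(O,r \right)} = O^{2} - \frac{r}{3}$ ($J{\left(O,r \right)} = O O - \frac{r}{3} = O^{2} - \frac{r}{3}$)
$H{\left(T \right)} = T^{2}$
$Y = - \frac{7}{9}$ ($Y = \frac{\left(-3\right)^{2} - - \frac{8}{3}}{-15} = \left(9 + \frac{8}{3}\right) \left(- \frac{1}{15}\right) = \frac{35}{3} \left(- \frac{1}{15}\right) = - \frac{7}{9} \approx -0.77778$)
$v{\left(Q \right)} = -39 + 13 Q$ ($v{\left(Q \right)} = 13 \left(-3 + Q\right) = -39 + 13 Q$)
$\left(v{\left(H{\left(6 \right)} \right)} + Y\right)^{2} = \left(\left(-39 + 13 \cdot 6^{2}\right) - \frac{7}{9}\right)^{2} = \left(\left(-39 + 13 \cdot 36\right) - \frac{7}{9}\right)^{2} = \left(\left(-39 + 468\right) - \frac{7}{9}\right)^{2} = \left(429 - \frac{7}{9}\right)^{2} = \left(\frac{3854}{9}\right)^{2} = \frac{14853316}{81}$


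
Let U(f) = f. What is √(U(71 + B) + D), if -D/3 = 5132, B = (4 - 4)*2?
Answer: 5*I*√613 ≈ 123.79*I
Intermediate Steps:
B = 0 (B = 0*2 = 0)
D = -15396 (D = -3*5132 = -15396)
√(U(71 + B) + D) = √((71 + 0) - 15396) = √(71 - 15396) = √(-15325) = 5*I*√613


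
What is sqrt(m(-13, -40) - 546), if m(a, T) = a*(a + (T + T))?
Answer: sqrt(663) ≈ 25.749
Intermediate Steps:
m(a, T) = a*(a + 2*T)
sqrt(m(-13, -40) - 546) = sqrt(-13*(-13 + 2*(-40)) - 546) = sqrt(-13*(-13 - 80) - 546) = sqrt(-13*(-93) - 546) = sqrt(1209 - 546) = sqrt(663)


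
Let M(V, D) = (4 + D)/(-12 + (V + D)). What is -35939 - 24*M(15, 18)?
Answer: -251749/7 ≈ -35964.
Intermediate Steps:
M(V, D) = (4 + D)/(-12 + D + V) (M(V, D) = (4 + D)/(-12 + (D + V)) = (4 + D)/(-12 + D + V))
-35939 - 24*M(15, 18) = -35939 - 24*(4 + 18)/(-12 + 18 + 15) = -35939 - 24*22/21 = -35939 - 176/7 = -251749/7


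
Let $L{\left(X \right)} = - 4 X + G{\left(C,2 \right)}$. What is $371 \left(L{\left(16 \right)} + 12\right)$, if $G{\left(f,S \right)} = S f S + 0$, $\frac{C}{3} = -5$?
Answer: $-41552$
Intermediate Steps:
$C = -15$ ($C = 3 \left(-5\right) = -15$)
$G{\left(f,S \right)} = f S^{2}$ ($G{\left(f,S \right)} = f S^{2} + 0 = f S^{2}$)
$L{\left(X \right)} = -60 - 4 X$ ($L{\left(X \right)} = - 4 X - 15 \cdot 2^{2} = - 4 X - 60 = -60 - 4 X$)
$371 \left(L{\left(16 \right)} + 12\right) = 371 \left(\left(-60 - 64\right) + 12\right) = 371 \left(-124 + 12\right) = 371 \left(-112\right) = -41552$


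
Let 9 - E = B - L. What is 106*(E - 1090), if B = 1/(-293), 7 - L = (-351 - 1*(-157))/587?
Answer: -19574055930/171991 ≈ -1.1381e+5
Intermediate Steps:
L = 4303/587 (L = 7 - (-351 - 1*(-157))/587 = 7 - (-351 + 157)/587 = 7 - (-194)/587 = 7 - 1*(-194/587) = 7 + 194/587 = 4303/587 ≈ 7.3305)
B = -1/293 ≈ -0.0034130
E = 2809285/171991 (E = 9 - (-1/293 - 1*4303/587) = 9 - (-1/293 - 4303/587) = 9 - 1*(-1261366/171991) = 9 + 1261366/171991 = 2809285/171991 ≈ 16.334)
106*(E - 1090) = 106*(2809285/171991 - 1090) = 106*(-184660905/171991) = -19574055930/171991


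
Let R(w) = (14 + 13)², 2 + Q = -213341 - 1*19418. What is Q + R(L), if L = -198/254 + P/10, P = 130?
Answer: -232032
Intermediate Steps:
Q = -232761 (Q = -2 + (-213341 - 1*19418) = -2 + (-213341 - 19418) = -2 - 232759 = -232761)
L = 1552/127 (L = -198/254 + 130/10 = -198*1/254 + 130*(⅒) = -99/127 + 13 = 1552/127 ≈ 12.220)
R(w) = 729 (R(w) = 27² = 729)
Q + R(L) = -232761 + 729 = -232032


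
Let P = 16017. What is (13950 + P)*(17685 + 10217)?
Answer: 836139234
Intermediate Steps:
(13950 + P)*(17685 + 10217) = (13950 + 16017)*(17685 + 10217) = 29967*27902 = 836139234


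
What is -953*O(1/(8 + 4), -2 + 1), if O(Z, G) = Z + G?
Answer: 10483/12 ≈ 873.58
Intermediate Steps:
O(Z, G) = G + Z
-953*O(1/(8 + 4), -2 + 1) = -953*((-2 + 1) + 1/(8 + 4)) = -953*(-1 + 1/12) = -953*(-11/12) = 10483/12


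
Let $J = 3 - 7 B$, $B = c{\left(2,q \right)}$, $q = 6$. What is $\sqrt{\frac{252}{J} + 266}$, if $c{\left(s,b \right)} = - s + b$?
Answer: $\frac{\sqrt{6398}}{5} \approx 15.997$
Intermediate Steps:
$c{\left(s,b \right)} = b - s$
$B = 4$ ($B = 6 - 2 = 4$)
$J = -25$ ($J = 3 - 28 = -25$)
$\sqrt{\frac{252}{J} + 266} = \sqrt{\frac{252}{-25} + 266} = \sqrt{252 \left(- \frac{1}{25}\right) + 266} = \sqrt{- \frac{252}{25} + 266} = \sqrt{\frac{6398}{25}} = \frac{\sqrt{6398}}{5}$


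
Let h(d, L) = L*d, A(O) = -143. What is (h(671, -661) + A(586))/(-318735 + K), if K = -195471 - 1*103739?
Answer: 443674/617945 ≈ 0.71798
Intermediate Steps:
K = -299210 (K = -195471 - 103739 = -299210)
(h(671, -661) + A(586))/(-318735 + K) = (-661*671 - 143)/(-318735 - 299210) = (-443531 - 143)/(-617945) = -443674*(-1/617945) = 443674/617945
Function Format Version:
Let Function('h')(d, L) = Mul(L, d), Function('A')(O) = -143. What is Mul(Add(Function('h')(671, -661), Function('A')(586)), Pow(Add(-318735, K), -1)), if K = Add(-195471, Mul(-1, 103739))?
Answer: Rational(443674, 617945) ≈ 0.71798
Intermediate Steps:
K = -299210 (K = Add(-195471, -103739) = -299210)
Mul(Add(Function('h')(671, -661), Function('A')(586)), Pow(Add(-318735, K), -1)) = Mul(Add(Mul(-661, 671), -143), Pow(Add(-318735, -299210), -1)) = Mul(Add(-443531, -143), Pow(-617945, -1)) = Mul(-443674, Rational(-1, 617945)) = Rational(443674, 617945)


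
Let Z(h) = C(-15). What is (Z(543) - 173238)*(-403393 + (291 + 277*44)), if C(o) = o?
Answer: 67727023242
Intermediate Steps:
Z(h) = -15
(Z(543) - 173238)*(-403393 + (291 + 277*44)) = (-15 - 173238)*(-403393 + (291 + 277*44)) = -173253*(-403393 + (291 + 12188)) = -173253*(-403393 + 12479) = -173253*(-390914) = 67727023242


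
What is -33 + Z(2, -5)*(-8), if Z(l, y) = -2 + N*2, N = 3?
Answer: -65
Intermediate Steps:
Z(l, y) = 4 (Z(l, y) = -2 + 3*2 = -2 + 6 = 4)
-33 + Z(2, -5)*(-8) = -33 + 4*(-8) = -33 - 32 = -65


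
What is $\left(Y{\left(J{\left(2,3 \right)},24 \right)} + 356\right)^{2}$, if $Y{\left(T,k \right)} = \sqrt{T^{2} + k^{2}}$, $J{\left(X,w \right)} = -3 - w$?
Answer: $127348 + 4272 \sqrt{17} \approx 1.4496 \cdot 10^{5}$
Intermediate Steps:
$\left(Y{\left(J{\left(2,3 \right)},24 \right)} + 356\right)^{2} = \left(\sqrt{\left(-3 - 3\right)^{2} + 24^{2}} + 356\right)^{2} = \left(\sqrt{\left(-3 - 3\right)^{2} + 576} + 356\right)^{2} = \left(\sqrt{\left(-6\right)^{2} + 576} + 356\right)^{2} = \left(\sqrt{36 + 576} + 356\right)^{2} = \left(\sqrt{612} + 356\right)^{2} = \left(6 \sqrt{17} + 356\right)^{2} = \left(356 + 6 \sqrt{17}\right)^{2}$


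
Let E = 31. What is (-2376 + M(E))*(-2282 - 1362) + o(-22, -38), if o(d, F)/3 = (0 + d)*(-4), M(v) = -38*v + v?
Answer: 12838076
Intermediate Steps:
M(v) = -37*v
o(d, F) = -12*d (o(d, F) = 3*((0 + d)*(-4)) = 3*(d*(-4)) = 3*(-4*d) = -12*d)
(-2376 + M(E))*(-2282 - 1362) + o(-22, -38) = (-2376 - 37*31)*(-2282 - 1362) - 12*(-22) = (-2376 - 1147)*(-3644) + 264 = -3523*(-3644) + 264 = 12837812 + 264 = 12838076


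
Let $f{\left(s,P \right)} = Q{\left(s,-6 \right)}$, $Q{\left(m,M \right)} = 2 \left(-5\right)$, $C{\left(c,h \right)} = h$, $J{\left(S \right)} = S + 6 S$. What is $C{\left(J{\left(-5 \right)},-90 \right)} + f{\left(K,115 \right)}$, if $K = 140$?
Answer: $-100$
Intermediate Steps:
$J{\left(S \right)} = 7 S$
$Q{\left(m,M \right)} = -10$
$f{\left(s,P \right)} = -10$
$C{\left(J{\left(-5 \right)},-90 \right)} + f{\left(K,115 \right)} = -90 - 10 = -100$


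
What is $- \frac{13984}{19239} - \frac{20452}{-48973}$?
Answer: $- \frac{291362404}{942191547} \approx -0.30924$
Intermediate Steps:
$- \frac{13984}{19239} - \frac{20452}{-48973} = \left(-13984\right) \frac{1}{19239} - - \frac{20452}{48973} = - \frac{13984}{19239} + \frac{20452}{48973} = - \frac{291362404}{942191547}$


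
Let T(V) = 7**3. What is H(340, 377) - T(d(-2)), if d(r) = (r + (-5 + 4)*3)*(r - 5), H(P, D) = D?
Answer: 34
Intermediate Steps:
d(r) = (-5 + r)*(-3 + r) (d(r) = (r - 1*3)*(-5 + r) = (r - 3)*(-5 + r) = (-3 + r)*(-5 + r) = (-5 + r)*(-3 + r))
T(V) = 343
H(340, 377) - T(d(-2)) = 377 - 1*343 = 377 - 343 = 34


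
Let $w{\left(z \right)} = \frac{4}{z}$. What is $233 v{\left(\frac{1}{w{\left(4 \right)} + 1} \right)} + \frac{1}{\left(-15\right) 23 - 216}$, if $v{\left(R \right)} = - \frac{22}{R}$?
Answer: $- \frac{5751373}{561} \approx -10252.0$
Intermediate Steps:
$233 v{\left(\frac{1}{w{\left(4 \right)} + 1} \right)} + \frac{1}{\left(-15\right) 23 - 216} = 233 \left(- \frac{22}{\frac{1}{\frac{4}{4} + 1}}\right) + \frac{1}{\left(-15\right) 23 - 216} = 233 \left(- \frac{22}{\frac{1}{4 \cdot \frac{1}{4} + 1}}\right) + \frac{1}{-345 - 216} = 233 \left(- \frac{22}{\frac{1}{1 + 1}}\right) + \frac{1}{-561} = 233 \left(- \frac{22}{\frac{1}{2}}\right) - \frac{1}{561} = 233 \left(- 22 \frac{1}{\frac{1}{2}}\right) - \frac{1}{561} = 233 \left(\left(-22\right) 2\right) - \frac{1}{561} = 233 \left(-44\right) - \frac{1}{561} = -10252 - \frac{1}{561} = - \frac{5751373}{561}$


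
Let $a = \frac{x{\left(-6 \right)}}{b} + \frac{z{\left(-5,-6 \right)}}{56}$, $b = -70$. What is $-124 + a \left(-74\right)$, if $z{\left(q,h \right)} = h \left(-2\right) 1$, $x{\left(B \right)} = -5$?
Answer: $- \frac{1016}{7} \approx -145.14$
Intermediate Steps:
$z{\left(q,h \right)} = - 2 h$ ($z{\left(q,h \right)} = - 2 h 1 = - 2 h$)
$a = \frac{2}{7}$ ($a = - \frac{5}{-70} + \frac{\left(-2\right) \left(-6\right)}{56} = \left(-5\right) \left(- \frac{1}{70}\right) + 12 \cdot \frac{1}{56} = \frac{1}{14} + \frac{3}{14} = \frac{2}{7} \approx 0.28571$)
$-124 + a \left(-74\right) = -124 + \frac{2}{7} \left(-74\right) = -124 - \frac{148}{7} = - \frac{1016}{7}$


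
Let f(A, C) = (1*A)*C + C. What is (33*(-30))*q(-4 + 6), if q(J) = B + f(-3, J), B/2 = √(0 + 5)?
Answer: 3960 - 1980*√5 ≈ -467.41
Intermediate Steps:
B = 2*√5 (B = 2*√(0 + 5) = 2*√5 ≈ 4.4721)
f(A, C) = C + A*C (f(A, C) = A*C + C = C + A*C)
q(J) = -2*J + 2*√5 (q(J) = 2*√5 + J*(1 - 3) = 2*√5 + J*(-2) = 2*√5 - 2*J = -2*J + 2*√5)
(33*(-30))*q(-4 + 6) = (33*(-30))*(-2*(-4 + 6) + 2*√5) = -990*(-2*2 + 2*√5) = -990*(-4 + 2*√5) = 3960 - 1980*√5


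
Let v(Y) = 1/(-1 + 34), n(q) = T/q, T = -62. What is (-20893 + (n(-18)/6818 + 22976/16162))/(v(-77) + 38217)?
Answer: -113953728772169/208455920795388 ≈ -0.54666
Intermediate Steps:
n(q) = -62/q
v(Y) = 1/33
(-20893 + (n(-18)/6818 + 22976/16162))/(v(-77) + 38217) = (-20893 + (-62/(-18)/6818 + 22976/16162))/(1/33 + 38217) = (-20893 + (-62*(-1/18)*(1/6818) + 22976*(1/16162)))/(1261162/33) = (-20893 + ((31/9)*(1/6818) + 11488/8081))*(33/1261162) = (-20893 + (31/61362 + 11488/8081))*(33/1261162) = (-20893 + 705177167/495866322)*(33/1261162) = -10359429888379/495866322*33/1261162 = -113953728772169/208455920795388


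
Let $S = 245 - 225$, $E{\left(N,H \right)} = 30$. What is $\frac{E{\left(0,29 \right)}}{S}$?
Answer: $\frac{3}{2} \approx 1.5$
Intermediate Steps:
$S = 20$
$\frac{E{\left(0,29 \right)}}{S} = \frac{30}{20} = 30 \cdot \frac{1}{20} = \frac{3}{2}$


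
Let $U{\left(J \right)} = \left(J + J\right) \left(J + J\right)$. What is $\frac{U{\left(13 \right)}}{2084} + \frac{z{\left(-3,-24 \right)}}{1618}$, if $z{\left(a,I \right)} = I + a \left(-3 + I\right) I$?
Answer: $- \frac{375943}{421489} \approx -0.89194$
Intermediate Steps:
$z{\left(a,I \right)} = I + I a \left(-3 + I\right)$
$U{\left(J \right)} = 4 J^{2}$ ($U{\left(J \right)} = 2 J 2 J = 4 J^{2}$)
$\frac{U{\left(13 \right)}}{2084} + \frac{z{\left(-3,-24 \right)}}{1618} = \frac{4 \cdot 13^{2}}{2084} + \frac{\left(-24\right) \left(1 - -9 - -72\right)}{1618} = 4 \cdot 169 \cdot \frac{1}{2084} + - 24 \left(1 + 9 + 72\right) \frac{1}{1618} = 676 \cdot \frac{1}{2084} + \left(-24\right) 82 \cdot \frac{1}{1618} = \frac{169}{521} - \frac{984}{809} = - \frac{375943}{421489}$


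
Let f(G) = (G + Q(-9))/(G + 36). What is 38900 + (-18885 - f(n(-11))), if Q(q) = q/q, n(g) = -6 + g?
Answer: 380301/19 ≈ 20016.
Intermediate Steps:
Q(q) = 1
f(G) = (1 + G)/(36 + G) (f(G) = (G + 1)/(G + 36) = (1 + G)/(36 + G))
38900 + (-18885 - f(n(-11))) = 38900 + (-18885 - (1 + (-6 - 11))/(36 + (-6 - 11))) = 38900 + (-18885 - (1 - 17)/(36 - 17)) = 38900 + (-18885 - (-16)/19) = 38900 + (-18885 - 1*(-16/19)) = 38900 + (-18885 + 16/19) = 38900 - 358799/19 = 380301/19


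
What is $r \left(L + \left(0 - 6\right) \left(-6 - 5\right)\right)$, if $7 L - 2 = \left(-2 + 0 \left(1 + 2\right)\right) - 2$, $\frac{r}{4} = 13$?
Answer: $\frac{23920}{7} \approx 3417.1$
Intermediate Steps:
$r = 52$ ($r = 4 \cdot 13 = 52$)
$L = - \frac{2}{7}$ ($L = \frac{2}{7} + \frac{\left(-2 + 0 \left(1 + 2\right)\right) - 2}{7} = \frac{2}{7} + \frac{\left(-2 + 0 \cdot 3\right) - 2}{7} = \frac{2}{7} + \frac{\left(-2 + 0\right) - 2}{7} = \frac{2}{7} + \frac{-2 - 2}{7} = \frac{2}{7} + \frac{1}{7} \left(-4\right) = \frac{2}{7} - \frac{4}{7} = - \frac{2}{7} \approx -0.28571$)
$r \left(L + \left(0 - 6\right) \left(-6 - 5\right)\right) = 52 \left(- \frac{2}{7} + \left(0 - 6\right) \left(-6 - 5\right)\right) = 52 \left(- \frac{2}{7} - -66\right) = 52 \left(- \frac{2}{7} + 66\right) = 52 \cdot \frac{460}{7} = \frac{23920}{7}$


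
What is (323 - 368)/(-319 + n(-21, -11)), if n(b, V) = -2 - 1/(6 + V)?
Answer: 225/1604 ≈ 0.14027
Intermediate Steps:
(323 - 368)/(-319 + n(-21, -11)) = (323 - 368)/(-319 + (-13 - 2*(-11))/(6 - 11)) = -45/(-319 + (-13 + 22)/(-5)) = -45/(-319 - ⅕*9) = -45/(-319 - 9/5) = -45/(-1604/5) = -45*(-5/1604) = 225/1604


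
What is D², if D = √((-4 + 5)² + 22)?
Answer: 23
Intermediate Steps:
D = √23 (D = √(1² + 22) = √(1 + 22) = √23 ≈ 4.7958)
D² = (√23)² = 23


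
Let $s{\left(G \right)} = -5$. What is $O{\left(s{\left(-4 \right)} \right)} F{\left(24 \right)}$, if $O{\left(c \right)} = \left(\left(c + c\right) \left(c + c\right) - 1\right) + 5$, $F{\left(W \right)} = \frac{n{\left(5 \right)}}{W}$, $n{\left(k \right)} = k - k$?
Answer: $0$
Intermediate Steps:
$n{\left(k \right)} = 0$
$F{\left(W \right)} = 0$ ($F{\left(W \right)} = \frac{0}{W} = 0$)
$O{\left(c \right)} = 4 + 4 c^{2}$ ($O{\left(c \right)} = \left(2 c 2 c - 1\right) + 5 = \left(4 c^{2} - 1\right) + 5 = \left(-1 + 4 c^{2}\right) + 5 = 4 + 4 c^{2}$)
$O{\left(s{\left(-4 \right)} \right)} F{\left(24 \right)} = \left(4 + 4 \left(-5\right)^{2}\right) 0 = \left(4 + 4 \cdot 25\right) 0 = \left(4 + 100\right) 0 = 104 \cdot 0 = 0$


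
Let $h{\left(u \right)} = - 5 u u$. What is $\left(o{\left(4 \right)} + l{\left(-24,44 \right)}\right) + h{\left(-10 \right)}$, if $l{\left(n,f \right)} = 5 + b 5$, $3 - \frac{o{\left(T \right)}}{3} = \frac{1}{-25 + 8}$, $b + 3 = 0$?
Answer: $- \frac{8514}{17} \approx -500.82$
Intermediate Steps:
$b = -3$ ($b = -3 + 0 = -3$)
$h{\left(u \right)} = - 5 u^{2}$
$o{\left(T \right)} = \frac{156}{17}$ ($o{\left(T \right)} = 9 - \frac{3}{-25 + 8} = 9 - \frac{3}{-17} = 9 - - \frac{3}{17} = 9 + \frac{3}{17} = \frac{156}{17}$)
$l{\left(n,f \right)} = -10$ ($l{\left(n,f \right)} = 5 - 15 = -10$)
$\left(o{\left(4 \right)} + l{\left(-24,44 \right)}\right) + h{\left(-10 \right)} = \left(\frac{156}{17} - 10\right) - 5 \left(-10\right)^{2} = - \frac{14}{17} - 500 = - \frac{8514}{17}$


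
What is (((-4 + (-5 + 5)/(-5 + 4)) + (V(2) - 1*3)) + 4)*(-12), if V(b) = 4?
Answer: -12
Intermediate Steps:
(((-4 + (-5 + 5)/(-5 + 4)) + (V(2) - 1*3)) + 4)*(-12) = (((-4 + (-5 + 5)/(-5 + 4)) + (4 - 1*3)) + 4)*(-12) = (((-4 + 0/(-1)) + (4 - 3)) + 4)*(-12) = (((-4 + 0*(-1)) + 1) + 4)*(-12) = (((-4 + 0) + 1) + 4)*(-12) = ((-4 + 1) + 4)*(-12) = (-3 + 4)*(-12) = 1*(-12) = -12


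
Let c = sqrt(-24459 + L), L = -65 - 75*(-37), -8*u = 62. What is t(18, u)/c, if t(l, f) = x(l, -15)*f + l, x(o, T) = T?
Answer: -537*I*sqrt(21749)/86996 ≈ -0.91032*I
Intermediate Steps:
u = -31/4 (u = -1/8*62 = -31/4 ≈ -7.7500)
L = 2710 (L = -65 + 2775 = 2710)
c = I*sqrt(21749) (c = sqrt(-24459 + 2710) = sqrt(-21749) = I*sqrt(21749) ≈ 147.48*I)
t(l, f) = l - 15*f (t(l, f) = -15*f + l = l - 15*f)
t(18, u)/c = (18 - 15*(-31/4))/((I*sqrt(21749))) = (18 + 465/4)*(-I*sqrt(21749)/21749) = 537*(-I*sqrt(21749)/21749)/4 = -537*I*sqrt(21749)/86996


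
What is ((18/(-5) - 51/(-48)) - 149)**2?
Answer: 146967129/6400 ≈ 22964.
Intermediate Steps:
((18/(-5) - 51/(-48)) - 149)**2 = ((18*(-1/5) - 51*(-1/48)) - 149)**2 = ((-18/5 + 17/16) - 149)**2 = (-203/80 - 149)**2 = (-12123/80)**2 = 146967129/6400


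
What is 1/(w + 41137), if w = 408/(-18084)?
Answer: 1507/61993425 ≈ 2.4309e-5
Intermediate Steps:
w = -34/1507 (w = 408*(-1/18084) = -34/1507 ≈ -0.022561)
1/(w + 41137) = 1/(-34/1507 + 41137) = 1/(61993425/1507) = 1507/61993425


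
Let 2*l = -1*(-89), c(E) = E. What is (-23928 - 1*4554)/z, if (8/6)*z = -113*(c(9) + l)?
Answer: 75952/12091 ≈ 6.2817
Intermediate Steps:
l = 89/2 (l = (-1*(-89))/2 = (½)*89 = 89/2 ≈ 44.500)
z = -36273/8 (z = 3*(-113*(9 + 89/2))/4 = 3*(-113*107/2)/4 = (¾)*(-12091/2) = -36273/8 ≈ -4534.1)
(-23928 - 1*4554)/z = (-23928 - 1*4554)/(-36273/8) = (-23928 - 4554)*(-8/36273) = -28482*(-8/36273) = 75952/12091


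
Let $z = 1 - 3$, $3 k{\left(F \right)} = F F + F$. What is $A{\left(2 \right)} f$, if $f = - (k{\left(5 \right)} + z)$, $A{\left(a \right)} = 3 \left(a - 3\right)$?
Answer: $24$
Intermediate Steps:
$k{\left(F \right)} = \frac{F}{3} + \frac{F^{2}}{3}$ ($k{\left(F \right)} = \frac{F F + F}{3} = \frac{F^{2} + F}{3} = \frac{F + F^{2}}{3} = \frac{F}{3} + \frac{F^{2}}{3}$)
$z = -2$
$A{\left(a \right)} = -9 + 3 a$ ($A{\left(a \right)} = 3 \left(-3 + a\right) = -9 + 3 a$)
$f = -8$ ($f = - (\frac{1}{3} \cdot 5 \left(1 + 5\right) - 2) = - (\frac{1}{3} \cdot 5 \cdot 6 - 2) = - (10 - 2) = \left(-1\right) 8 = -8$)
$A{\left(2 \right)} f = \left(-9 + 3 \cdot 2\right) \left(-8\right) = \left(-9 + 6\right) \left(-8\right) = \left(-3\right) \left(-8\right) = 24$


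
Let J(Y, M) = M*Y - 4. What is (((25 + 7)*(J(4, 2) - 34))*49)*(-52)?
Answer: 2446080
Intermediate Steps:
J(Y, M) = -4 + M*Y
(((25 + 7)*(J(4, 2) - 34))*49)*(-52) = (((25 + 7)*((-4 + 2*4) - 34))*49)*(-52) = ((32*((-4 + 8) - 34))*49)*(-52) = ((32*(4 - 34))*49)*(-52) = ((32*(-30))*49)*(-52) = -960*49*(-52) = -47040*(-52) = 2446080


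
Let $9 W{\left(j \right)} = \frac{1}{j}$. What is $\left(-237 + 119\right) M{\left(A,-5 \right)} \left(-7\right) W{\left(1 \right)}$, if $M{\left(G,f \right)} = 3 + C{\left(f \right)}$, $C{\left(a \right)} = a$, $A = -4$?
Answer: $- \frac{1652}{9} \approx -183.56$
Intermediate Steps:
$W{\left(j \right)} = \frac{1}{9 j}$
$M{\left(G,f \right)} = 3 + f$
$\left(-237 + 119\right) M{\left(A,-5 \right)} \left(-7\right) W{\left(1 \right)} = \left(-237 + 119\right) \left(3 - 5\right) \left(-7\right) \frac{1}{9 \cdot 1} = - 118 \left(-2\right) \left(-7\right) \frac{1}{9} \cdot 1 = - 118 \cdot 14 \cdot \frac{1}{9} = \left(-118\right) \frac{14}{9} = - \frac{1652}{9}$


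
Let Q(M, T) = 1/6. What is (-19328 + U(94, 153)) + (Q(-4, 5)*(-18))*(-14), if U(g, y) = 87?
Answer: -19199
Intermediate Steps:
Q(M, T) = ⅙
(-19328 + U(94, 153)) + (Q(-4, 5)*(-18))*(-14) = (-19328 + 87) + ((⅙)*(-18))*(-14) = -19241 - 3*(-14) = -19241 + 42 = -19199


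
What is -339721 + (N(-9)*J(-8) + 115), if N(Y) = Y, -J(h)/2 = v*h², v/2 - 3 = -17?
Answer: -371862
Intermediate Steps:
v = -28 (v = 6 + 2*(-17) = 6 - 34 = -28)
J(h) = 56*h² (J(h) = -(-56)*h² = 56*h²)
-339721 + (N(-9)*J(-8) + 115) = -339721 + (-504*(-8)² + 115) = -339721 + (-504*64 + 115) = -339721 + (-9*3584 + 115) = -339721 + (-32256 + 115) = -339721 - 32141 = -371862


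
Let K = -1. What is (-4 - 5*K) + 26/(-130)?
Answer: ⅘ ≈ 0.80000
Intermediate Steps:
(-4 - 5*K) + 26/(-130) = (-4 - 5*(-1)) + 26/(-130) = (-4 + 5) + 26*(-1/130) = 1 - ⅕ = ⅘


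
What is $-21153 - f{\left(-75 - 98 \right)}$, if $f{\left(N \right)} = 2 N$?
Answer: $-20807$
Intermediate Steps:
$-21153 - f{\left(-75 - 98 \right)} = -21153 - 2 \left(-75 - 98\right) = -21153 - 2 \left(-173\right) = -21153 - -346 = -21153 + 346 = -20807$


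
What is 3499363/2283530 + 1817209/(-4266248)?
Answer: 5389749566127/4871052647720 ≈ 1.1065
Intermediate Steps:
3499363/2283530 + 1817209/(-4266248) = 3499363*(1/2283530) + 1817209*(-1/4266248) = 3499363/2283530 - 1817209/4266248 = 5389749566127/4871052647720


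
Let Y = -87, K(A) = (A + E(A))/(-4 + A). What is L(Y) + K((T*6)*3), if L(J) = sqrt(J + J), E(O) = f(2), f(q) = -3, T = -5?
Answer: 93/94 + I*sqrt(174) ≈ 0.98936 + 13.191*I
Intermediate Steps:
E(O) = -3
K(A) = (-3 + A)/(-4 + A) (K(A) = (A - 3)/(-4 + A) = (-3 + A)/(-4 + A))
L(J) = sqrt(2)*sqrt(J) (L(J) = sqrt(2*J) = sqrt(2)*sqrt(J))
L(Y) + K((T*6)*3) = sqrt(2)*sqrt(-87) + (-3 - 5*6*3)/(-4 - 5*6*3) = sqrt(2)*(I*sqrt(87)) + (-3 - 30*3)/(-4 - 30*3) = I*sqrt(174) + (-3 - 90)/(-4 - 90) = I*sqrt(174) - 93/(-94) = I*sqrt(174) - 1/94*(-93) = I*sqrt(174) + 93/94 = 93/94 + I*sqrt(174)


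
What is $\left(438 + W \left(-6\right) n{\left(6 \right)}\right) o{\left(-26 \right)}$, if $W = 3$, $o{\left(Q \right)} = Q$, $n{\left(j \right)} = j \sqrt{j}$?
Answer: $-11388 + 2808 \sqrt{6} \approx -4509.8$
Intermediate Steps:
$n{\left(j \right)} = j^{\frac{3}{2}}$
$\left(438 + W \left(-6\right) n{\left(6 \right)}\right) o{\left(-26 \right)} = \left(438 + 3 \left(-6\right) 6^{\frac{3}{2}}\right) \left(-26\right) = \left(438 - 18 \cdot 6 \sqrt{6}\right) \left(-26\right) = \left(438 - 108 \sqrt{6}\right) \left(-26\right) = -11388 + 2808 \sqrt{6}$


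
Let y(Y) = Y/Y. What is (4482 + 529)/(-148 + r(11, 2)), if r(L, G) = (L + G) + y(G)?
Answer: -5011/134 ≈ -37.396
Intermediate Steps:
y(Y) = 1
r(L, G) = 1 + G + L (r(L, G) = (L + G) + 1 = (G + L) + 1 = 1 + G + L)
(4482 + 529)/(-148 + r(11, 2)) = (4482 + 529)/(-148 + (1 + 2 + 11)) = 5011/(-148 + 14) = 5011/(-134) = 5011*(-1/134) = -5011/134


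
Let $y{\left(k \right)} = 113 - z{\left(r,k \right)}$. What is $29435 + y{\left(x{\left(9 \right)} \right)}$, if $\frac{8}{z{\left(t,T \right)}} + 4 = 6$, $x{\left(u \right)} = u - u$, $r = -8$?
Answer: $29544$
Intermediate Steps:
$x{\left(u \right)} = 0$
$z{\left(t,T \right)} = 4$ ($z{\left(t,T \right)} = \frac{8}{-4 + 6} = \frac{8}{2} = 8 \cdot \frac{1}{2} = 4$)
$y{\left(k \right)} = 109$ ($y{\left(k \right)} = 113 - 4 = 109$)
$29435 + y{\left(x{\left(9 \right)} \right)} = 29435 + 109 = 29544$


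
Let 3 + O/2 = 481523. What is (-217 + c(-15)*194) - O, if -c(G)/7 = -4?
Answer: -957825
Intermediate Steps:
O = 963040 (O = -6 + 2*481523 = -6 + 963046 = 963040)
c(G) = 28 (c(G) = -7*(-4) = 28)
(-217 + c(-15)*194) - O = (-217 + 28*194) - 1*963040 = (-217 + 5432) - 963040 = 5215 - 963040 = -957825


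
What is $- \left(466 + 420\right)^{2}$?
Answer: $-784996$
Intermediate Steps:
$- \left(466 + 420\right)^{2} = - 886^{2} = \left(-1\right) 784996 = -784996$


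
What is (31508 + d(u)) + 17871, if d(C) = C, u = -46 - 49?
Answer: 49284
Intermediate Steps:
u = -95
(31508 + d(u)) + 17871 = (31508 - 95) + 17871 = 31413 + 17871 = 49284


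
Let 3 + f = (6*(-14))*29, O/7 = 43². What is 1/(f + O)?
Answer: 1/10504 ≈ 9.5202e-5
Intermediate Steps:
O = 12943 (O = 7*43² = 7*1849 = 12943)
f = -2439 (f = -3 + (6*(-14))*29 = -3 - 84*29 = -3 - 2436 = -2439)
1/(f + O) = 1/(-2439 + 12943) = 1/10504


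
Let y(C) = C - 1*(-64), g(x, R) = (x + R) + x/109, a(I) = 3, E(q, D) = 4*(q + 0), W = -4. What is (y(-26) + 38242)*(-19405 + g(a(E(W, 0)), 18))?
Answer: -80880012840/109 ≈ -7.4202e+8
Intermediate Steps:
E(q, D) = 4*q
g(x, R) = R + 110*x/109 (g(x, R) = (R + x) + x*(1/109) = (R + x) + x/109 = R + 110*x/109)
y(C) = 64 + C (y(C) = C + 64 = 64 + C)
(y(-26) + 38242)*(-19405 + g(a(E(W, 0)), 18)) = ((64 - 26) + 38242)*(-19405 + (18 + (110/109)*3)) = (38 + 38242)*(-19405 + (18 + 330/109)) = 38280*(-19405 + 2292/109) = 38280*(-2112853/109) = -80880012840/109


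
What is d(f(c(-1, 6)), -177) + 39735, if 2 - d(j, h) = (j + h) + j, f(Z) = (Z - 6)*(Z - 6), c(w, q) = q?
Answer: 39914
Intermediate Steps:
f(Z) = (-6 + Z)² (f(Z) = (-6 + Z)*(-6 + Z) = (-6 + Z)²)
d(j, h) = 2 - h - 2*j (d(j, h) = 2 - ((j + h) + j) = 2 - ((h + j) + j) = 2 - (h + 2*j) = 2 + (-h - 2*j) = 2 - h - 2*j)
d(f(c(-1, 6)), -177) + 39735 = (2 - 1*(-177) - 2*(-6 + 6)²) + 39735 = (2 + 177 - 2*0²) + 39735 = (2 + 177 - 2*0) + 39735 = (2 + 177 + 0) + 39735 = 179 + 39735 = 39914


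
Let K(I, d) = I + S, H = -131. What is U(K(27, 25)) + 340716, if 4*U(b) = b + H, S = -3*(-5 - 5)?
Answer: 681395/2 ≈ 3.4070e+5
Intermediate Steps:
S = 30 (S = -3*(-10) = 30)
K(I, d) = 30 + I (K(I, d) = I + 30 = 30 + I)
U(b) = -131/4 + b/4 (U(b) = (b - 131)/4 = (-131 + b)/4 = -131/4 + b/4)
U(K(27, 25)) + 340716 = (-131/4 + (30 + 27)/4) + 340716 = (-131/4 + (1/4)*57) + 340716 = (-131/4 + 57/4) + 340716 = -37/2 + 340716 = 681395/2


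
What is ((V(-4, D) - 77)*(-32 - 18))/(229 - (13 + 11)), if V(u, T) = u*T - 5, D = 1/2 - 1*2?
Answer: 760/41 ≈ 18.537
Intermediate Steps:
D = -3/2 (D = ½ - 2 = -3/2 ≈ -1.5000)
V(u, T) = -5 + T*u (V(u, T) = T*u - 5 = -5 + T*u)
((V(-4, D) - 77)*(-32 - 18))/(229 - (13 + 11)) = (((-5 - 3/2*(-4)) - 77)*(-32 - 18))/(229 - (13 + 11)) = (((-5 + 6) - 77)*(-50))/(229 - 1*24) = ((1 - 77)*(-50))/(229 - 24) = -76*(-50)/205 = 3800*(1/205) = 760/41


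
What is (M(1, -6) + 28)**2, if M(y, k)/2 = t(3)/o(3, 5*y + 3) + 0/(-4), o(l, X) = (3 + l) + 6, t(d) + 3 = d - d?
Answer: 3025/4 ≈ 756.25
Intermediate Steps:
t(d) = -3 (t(d) = -3 + (d - d) = -3 + 0 = -3)
o(l, X) = 9 + l
M(y, k) = -1/2 (M(y, k) = 2*(-3/(9 + 3) + 0/(-4)) = 2*(-3/12 + 0*(-1/4)) = 2*(-3*1/12 + 0) = 2*(-1/4 + 0) = 2*(-1/4) = -1/2)
(M(1, -6) + 28)**2 = (-1/2 + 28)**2 = (55/2)**2 = 3025/4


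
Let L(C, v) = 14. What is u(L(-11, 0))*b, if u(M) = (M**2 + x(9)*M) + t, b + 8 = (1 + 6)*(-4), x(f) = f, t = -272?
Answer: -1800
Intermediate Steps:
b = -36 (b = -8 + (1 + 6)*(-4) = -8 + 7*(-4) = -8 - 28 = -36)
u(M) = -272 + M**2 + 9*M (u(M) = (M**2 + 9*M) - 272 = -272 + M**2 + 9*M)
u(L(-11, 0))*b = (-272 + 14**2 + 9*14)*(-36) = (-272 + 196 + 126)*(-36) = 50*(-36) = -1800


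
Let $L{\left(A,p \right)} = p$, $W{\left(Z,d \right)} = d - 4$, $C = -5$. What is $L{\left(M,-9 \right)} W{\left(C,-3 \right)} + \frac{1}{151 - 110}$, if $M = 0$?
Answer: $\frac{2584}{41} \approx 63.024$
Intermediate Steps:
$W{\left(Z,d \right)} = -4 + d$ ($W{\left(Z,d \right)} = d - 4 = -4 + d$)
$L{\left(M,-9 \right)} W{\left(C,-3 \right)} + \frac{1}{151 - 110} = - 9 \left(-4 - 3\right) + \frac{1}{151 - 110} = \left(-9\right) \left(-7\right) + \frac{1}{41} = 63 + \frac{1}{41} = \frac{2584}{41}$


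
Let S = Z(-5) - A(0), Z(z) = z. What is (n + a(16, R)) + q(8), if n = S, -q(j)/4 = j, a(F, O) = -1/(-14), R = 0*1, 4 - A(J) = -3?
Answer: -615/14 ≈ -43.929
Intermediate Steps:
A(J) = 7 (A(J) = 4 - 1*(-3) = 4 + 3 = 7)
R = 0
a(F, O) = 1/14 (a(F, O) = -1*(-1/14) = 1/14)
q(j) = -4*j
S = -12 (S = -5 - 1*7 = -5 - 7 = -12)
n = -12
(n + a(16, R)) + q(8) = (-12 + 1/14) - 4*8 = -167/14 - 32 = -615/14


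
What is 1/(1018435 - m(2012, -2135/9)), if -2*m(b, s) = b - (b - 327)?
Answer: 2/2037197 ≈ 9.8174e-7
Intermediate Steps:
m(b, s) = -327/2 (m(b, s) = -(b - (b - 327))/2 = -(b - (-327 + b))/2 = -(b + (327 - b))/2 = -½*327 = -327/2)
1/(1018435 - m(2012, -2135/9)) = 1/(1018435 - 1*(-327/2)) = 1/(1018435 + 327/2) = 1/(2037197/2) = 2/2037197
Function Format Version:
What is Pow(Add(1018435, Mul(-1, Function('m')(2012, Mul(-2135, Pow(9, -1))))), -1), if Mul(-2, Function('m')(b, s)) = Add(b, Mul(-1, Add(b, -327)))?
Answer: Rational(2, 2037197) ≈ 9.8174e-7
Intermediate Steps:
Function('m')(b, s) = Rational(-327, 2) (Function('m')(b, s) = Mul(Rational(-1, 2), Add(b, Mul(-1, Add(b, -327)))) = Mul(Rational(-1, 2), Add(b, Mul(-1, Add(-327, b)))) = Mul(Rational(-1, 2), Add(b, Add(327, Mul(-1, b)))) = Mul(Rational(-1, 2), 327) = Rational(-327, 2))
Pow(Add(1018435, Mul(-1, Function('m')(2012, Mul(-2135, Pow(9, -1))))), -1) = Pow(Add(1018435, Mul(-1, Rational(-327, 2))), -1) = Pow(Add(1018435, Rational(327, 2)), -1) = Pow(Rational(2037197, 2), -1) = Rational(2, 2037197)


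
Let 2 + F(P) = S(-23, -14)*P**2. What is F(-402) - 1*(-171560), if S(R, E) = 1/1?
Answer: 333162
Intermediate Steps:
S(R, E) = 1
F(P) = -2 + P**2 (F(P) = -2 + 1*P**2 = -2 + P**2)
F(-402) - 1*(-171560) = (-2 + (-402)**2) - 1*(-171560) = (-2 + 161604) + 171560 = 161602 + 171560 = 333162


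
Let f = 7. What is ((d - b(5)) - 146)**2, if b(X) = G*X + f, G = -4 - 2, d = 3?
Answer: 14400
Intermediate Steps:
G = -6
b(X) = 7 - 6*X (b(X) = -6*X + 7 = 7 - 6*X)
((d - b(5)) - 146)**2 = ((3 - (7 - 6*5)) - 146)**2 = ((3 - (7 - 30)) - 146)**2 = ((3 - 1*(-23)) - 146)**2 = ((3 + 23) - 146)**2 = (26 - 146)**2 = (-120)**2 = 14400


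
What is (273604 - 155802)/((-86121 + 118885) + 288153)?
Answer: 117802/320917 ≈ 0.36708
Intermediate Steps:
(273604 - 155802)/((-86121 + 118885) + 288153) = 117802/(32764 + 288153) = 117802/320917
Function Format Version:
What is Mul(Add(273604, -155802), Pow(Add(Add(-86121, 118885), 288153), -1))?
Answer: Rational(117802, 320917) ≈ 0.36708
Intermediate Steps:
Mul(Add(273604, -155802), Pow(Add(Add(-86121, 118885), 288153), -1)) = Mul(117802, Pow(Add(32764, 288153), -1)) = Mul(117802, Pow(320917, -1)) = Mul(117802, Rational(1, 320917)) = Rational(117802, 320917)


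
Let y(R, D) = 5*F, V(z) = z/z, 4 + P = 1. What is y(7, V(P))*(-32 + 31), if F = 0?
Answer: 0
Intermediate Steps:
P = -3 (P = -4 + 1 = -3)
V(z) = 1
y(R, D) = 0 (y(R, D) = 5*0 = 0)
y(7, V(P))*(-32 + 31) = 0*(-32 + 31) = 0*(-1) = 0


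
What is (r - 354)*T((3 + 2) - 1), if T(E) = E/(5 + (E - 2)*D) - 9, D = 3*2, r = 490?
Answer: -1192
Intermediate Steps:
D = 6
T(E) = -9 + E/(-7 + 6*E) (T(E) = E/(5 + (E - 2)*6) - 9 = E/(5 + (-2 + E)*6) - 9 = E/(5 + (-12 + 6*E)) - 9 = E/(-7 + 6*E) - 9 = -9 + E/(-7 + 6*E))
(r - 354)*T((3 + 2) - 1) = (490 - 354)*((63 - 53*((3 + 2) - 1))/(-7 + 6*((3 + 2) - 1))) = 136*((63 - 53*(5 - 1))/(-7 + 6*(5 - 1))) = 136*((63 - 53*4)/(-7 + 6*4)) = 136*((63 - 212)/(-7 + 24)) = 136*(-149/17) = -1192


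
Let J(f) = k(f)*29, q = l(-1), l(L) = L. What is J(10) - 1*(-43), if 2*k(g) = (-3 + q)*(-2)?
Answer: 159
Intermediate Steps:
q = -1
k(g) = 4 (k(g) = ((-3 - 1)*(-2))/2 = (-4*(-2))/2 = (½)*8 = 4)
J(f) = 116 (J(f) = 4*29 = 116)
J(10) - 1*(-43) = 116 - 1*(-43) = 116 + 43 = 159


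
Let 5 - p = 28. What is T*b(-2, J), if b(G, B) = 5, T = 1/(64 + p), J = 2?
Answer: 5/41 ≈ 0.12195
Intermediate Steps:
p = -23 (p = 5 - 1*28 = 5 - 28 = -23)
T = 1/41 (T = 1/(64 - 23) = 1/41 ≈ 0.024390)
T*b(-2, J) = (1/41)*5 = 5/41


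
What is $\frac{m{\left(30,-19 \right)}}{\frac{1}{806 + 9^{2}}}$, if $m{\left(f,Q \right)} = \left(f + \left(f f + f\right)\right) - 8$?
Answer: $844424$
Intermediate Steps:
$m{\left(f,Q \right)} = -8 + f^{2} + 2 f$ ($m{\left(f,Q \right)} = \left(f + \left(f^{2} + f\right)\right) - 8 = \left(f + \left(f + f^{2}\right)\right) - 8 = \left(f^{2} + 2 f\right) - 8 = -8 + f^{2} + 2 f$)
$\frac{m{\left(30,-19 \right)}}{\frac{1}{806 + 9^{2}}} = \frac{-8 + 30^{2} + 2 \cdot 30}{\frac{1}{806 + 9^{2}}} = \frac{-8 + 900 + 60}{\frac{1}{806 + 81}} = \frac{952}{\frac{1}{887}} = 952 \frac{1}{\frac{1}{887}} = 952 \cdot 887 = 844424$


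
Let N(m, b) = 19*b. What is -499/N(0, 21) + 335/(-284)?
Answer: -275381/113316 ≈ -2.4302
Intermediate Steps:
-499/N(0, 21) + 335/(-284) = -499/(19*21) + 335/(-284) = -499/399 + 335*(-1/284) = -499*1/399 - 335/284 = -499/399 - 335/284 = -275381/113316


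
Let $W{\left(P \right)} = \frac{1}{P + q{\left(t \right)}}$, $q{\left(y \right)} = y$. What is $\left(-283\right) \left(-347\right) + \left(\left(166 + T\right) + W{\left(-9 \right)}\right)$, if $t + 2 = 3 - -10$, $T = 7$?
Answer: $\frac{196749}{2} \approx 98375.0$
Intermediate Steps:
$t = 11$ ($t = -2 + \left(3 - -10\right) = -2 + \left(3 + 10\right) = -2 + 13 = 11$)
$W{\left(P \right)} = \frac{1}{11 + P}$ ($W{\left(P \right)} = \frac{1}{P + 11} = \frac{1}{11 + P}$)
$\left(-283\right) \left(-347\right) + \left(\left(166 + T\right) + W{\left(-9 \right)}\right) = \left(-283\right) \left(-347\right) + \left(\left(166 + 7\right) + \frac{1}{11 - 9}\right) = 98201 + \left(173 + \frac{1}{2}\right) = 98201 + \frac{347}{2} = \frac{196749}{2}$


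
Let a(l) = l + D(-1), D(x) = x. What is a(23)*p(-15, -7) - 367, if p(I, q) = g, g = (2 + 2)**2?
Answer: -15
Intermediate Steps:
g = 16 (g = 4**2 = 16)
a(l) = -1 + l (a(l) = l - 1 = -1 + l)
p(I, q) = 16
a(23)*p(-15, -7) - 367 = (-1 + 23)*16 - 367 = 22*16 - 367 = 352 - 367 = -15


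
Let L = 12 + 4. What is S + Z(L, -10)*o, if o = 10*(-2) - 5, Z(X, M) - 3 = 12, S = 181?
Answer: -194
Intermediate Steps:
L = 16
Z(X, M) = 15 (Z(X, M) = 3 + 12 = 15)
o = -25 (o = -20 - 5 = -25)
S + Z(L, -10)*o = 181 + 15*(-25) = 181 - 375 = -194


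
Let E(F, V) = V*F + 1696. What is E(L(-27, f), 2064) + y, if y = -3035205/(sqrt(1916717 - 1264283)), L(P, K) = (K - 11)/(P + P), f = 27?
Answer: 9760/9 - 1011735*sqrt(652434)/217478 ≈ -2673.2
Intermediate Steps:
L(P, K) = (-11 + K)/(2*P) (L(P, K) = (-11 + K)/((2*P)) = (-11 + K)*(1/(2*P)) = (-11 + K)/(2*P))
E(F, V) = 1696 + F*V (E(F, V) = F*V + 1696 = 1696 + F*V)
y = -1011735*sqrt(652434)/217478 (y = -3035205/(sqrt(652434)) = -3035205*sqrt(652434)/652434 = -1011735*sqrt(652434)/217478 ≈ -3757.7)
E(L(-27, f), 2064) + y = (1696 + ((1/2)*(-11 + 27)/(-27))*2064) - 1011735*sqrt(652434)/217478 = (1696 + ((1/2)*(-1/27)*16)*2064) - 1011735*sqrt(652434)/217478 = (1696 - 8/27*2064) - 1011735*sqrt(652434)/217478 = (1696 - 5504/9) - 1011735*sqrt(652434)/217478 = 9760/9 - 1011735*sqrt(652434)/217478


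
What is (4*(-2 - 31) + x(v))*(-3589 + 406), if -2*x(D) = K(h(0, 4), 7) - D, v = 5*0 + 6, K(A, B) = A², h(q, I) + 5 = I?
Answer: 824397/2 ≈ 4.1220e+5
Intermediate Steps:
h(q, I) = -5 + I
v = 6 (v = 0 + 6 = 6)
x(D) = -½ + D/2 (x(D) = -((-5 + 4)² - D)/2 = -((-1)² - D)/2 = -(1 - D)/2 = -½ + D/2)
(4*(-2 - 31) + x(v))*(-3589 + 406) = (4*(-2 - 31) + (-½ + (½)*6))*(-3589 + 406) = (4*(-33) + (-½ + 3))*(-3183) = (-132 + 5/2)*(-3183) = -259/2*(-3183) = 824397/2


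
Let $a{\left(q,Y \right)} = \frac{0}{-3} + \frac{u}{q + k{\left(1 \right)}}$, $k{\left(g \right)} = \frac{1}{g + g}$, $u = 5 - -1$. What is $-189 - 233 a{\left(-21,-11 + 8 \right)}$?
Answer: $- \frac{4953}{41} \approx -120.8$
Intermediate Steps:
$u = 6$ ($u = 5 + 1 = 6$)
$k{\left(g \right)} = \frac{1}{2 g}$
$a{\left(q,Y \right)} = \frac{6}{\frac{1}{2} + q}$ ($a{\left(q,Y \right)} = \frac{0}{-3} + \frac{6}{q + \frac{1}{2 \cdot 1}} = 0 \left(- \frac{1}{3}\right) + \frac{6}{q + \frac{1}{2} \cdot 1} = 0 + \frac{6}{q + \frac{1}{2}} = 0 + \frac{6}{\frac{1}{2} + q} = \frac{6}{\frac{1}{2} + q}$)
$-189 - 233 a{\left(-21,-11 + 8 \right)} = -189 - 233 \frac{12}{1 + 2 \left(-21\right)} = -189 - 233 \frac{12}{1 - 42} = -189 - 233 \frac{12}{-41} = -189 - 233 \cdot 12 \left(- \frac{1}{41}\right) = -189 - - \frac{2796}{41} = -189 + \frac{2796}{41} = - \frac{4953}{41}$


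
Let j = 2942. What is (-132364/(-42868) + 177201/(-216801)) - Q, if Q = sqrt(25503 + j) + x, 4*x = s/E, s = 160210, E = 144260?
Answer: 29685578444471/14896969257352 - sqrt(28445) ≈ -166.66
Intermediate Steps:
x = 16021/57704 (x = (160210/144260)/4 = (160210*(1/144260))/4 = (1/4)*(16021/14426) = 16021/57704 ≈ 0.27764)
Q = 16021/57704 + sqrt(28445) (Q = sqrt(25503 + 2942) + 16021/57704 = sqrt(28445) + 16021/57704 = 16021/57704 + sqrt(28445) ≈ 168.93)
(-132364/(-42868) + 177201/(-216801)) - Q = (-132364/(-42868) + 177201/(-216801)) - (16021/57704 + sqrt(28445)) = (-132364*(-1/42868) + 177201*(-1/216801)) + (-16021/57704 - sqrt(28445)) = (33091/10717 - 19689/24089) + (-16021/57704 - sqrt(28445)) = 586122086/258161813 + (-16021/57704 - sqrt(28445)) = 29685578444471/14896969257352 - sqrt(28445)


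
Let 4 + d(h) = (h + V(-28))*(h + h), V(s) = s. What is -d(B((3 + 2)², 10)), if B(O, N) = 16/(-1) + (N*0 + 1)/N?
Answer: -69601/50 ≈ -1392.0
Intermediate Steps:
B(O, N) = -16 + 1/N (B(O, N) = 16*(-1) + (0 + 1)/N = -16 + 1/N)
d(h) = -4 + 2*h*(-28 + h) (d(h) = -4 + (h - 28)*(h + h) = -4 + (-28 + h)*(2*h) = -4 + 2*h*(-28 + h))
-d(B((3 + 2)², 10)) = -(-4 - 56*(-16 + 1/10) + 2*(-16 + 1/10)²) = -(-4 - 56*(-16 + ⅒) + 2*(-16 + ⅒)²) = -(-4 - 56*(-159/10) + 2*(-159/10)²) = -(-4 + 4452/5 + 2*(25281/100)) = -(-4 + 4452/5 + 25281/50) = -1*69601/50 = -69601/50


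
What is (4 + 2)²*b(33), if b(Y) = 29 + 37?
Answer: 2376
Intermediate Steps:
b(Y) = 66
(4 + 2)²*b(33) = (4 + 2)²*66 = 6²*66 = 36*66 = 2376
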